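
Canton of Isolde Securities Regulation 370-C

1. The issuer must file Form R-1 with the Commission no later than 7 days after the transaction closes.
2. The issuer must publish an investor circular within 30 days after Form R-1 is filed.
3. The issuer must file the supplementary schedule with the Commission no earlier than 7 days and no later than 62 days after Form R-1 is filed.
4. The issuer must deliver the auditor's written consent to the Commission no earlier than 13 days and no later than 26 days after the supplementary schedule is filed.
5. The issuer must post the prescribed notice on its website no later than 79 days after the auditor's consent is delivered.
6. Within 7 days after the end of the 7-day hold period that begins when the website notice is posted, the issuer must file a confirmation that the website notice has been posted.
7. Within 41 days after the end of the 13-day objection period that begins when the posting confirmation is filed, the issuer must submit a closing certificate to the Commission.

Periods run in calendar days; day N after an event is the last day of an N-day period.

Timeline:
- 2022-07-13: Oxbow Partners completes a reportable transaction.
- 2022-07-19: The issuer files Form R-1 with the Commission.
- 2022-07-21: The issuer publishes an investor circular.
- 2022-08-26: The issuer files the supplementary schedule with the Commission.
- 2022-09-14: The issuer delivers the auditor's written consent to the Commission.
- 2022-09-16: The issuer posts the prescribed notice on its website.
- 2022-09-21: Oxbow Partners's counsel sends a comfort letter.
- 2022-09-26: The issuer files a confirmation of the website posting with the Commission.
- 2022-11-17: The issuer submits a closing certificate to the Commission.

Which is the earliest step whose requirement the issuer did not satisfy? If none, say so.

(1) due by 2022-07-13 + 7 days = 2022-07-20; done 2022-07-19 — timely.
(2) due by 2022-07-19 + 30 days = 2022-08-18; 2022-07-21 is within that limit.
(3) the permitted window runs from 2022-07-19 + 7 = 2022-07-26 to 2022-07-19 + 62 = 2022-09-19; done 2022-08-26 — within the window.
(4) the permitted window runs from 2022-08-26 + 13 = 2022-09-08 to 2022-08-26 + 26 = 2022-09-21; 2022-09-14 falls inside that range.
(5) due by 2022-09-14 + 79 days = 2022-12-02; completed 2022-09-16, before the deadline.
(6) due by 2022-09-23 + 7 days = 2022-09-30; completed 2022-09-26, before the deadline.
(7) due by 2022-10-09 + 41 days = 2022-11-19; done 2022-11-17 — timely.

None — every step was satisfied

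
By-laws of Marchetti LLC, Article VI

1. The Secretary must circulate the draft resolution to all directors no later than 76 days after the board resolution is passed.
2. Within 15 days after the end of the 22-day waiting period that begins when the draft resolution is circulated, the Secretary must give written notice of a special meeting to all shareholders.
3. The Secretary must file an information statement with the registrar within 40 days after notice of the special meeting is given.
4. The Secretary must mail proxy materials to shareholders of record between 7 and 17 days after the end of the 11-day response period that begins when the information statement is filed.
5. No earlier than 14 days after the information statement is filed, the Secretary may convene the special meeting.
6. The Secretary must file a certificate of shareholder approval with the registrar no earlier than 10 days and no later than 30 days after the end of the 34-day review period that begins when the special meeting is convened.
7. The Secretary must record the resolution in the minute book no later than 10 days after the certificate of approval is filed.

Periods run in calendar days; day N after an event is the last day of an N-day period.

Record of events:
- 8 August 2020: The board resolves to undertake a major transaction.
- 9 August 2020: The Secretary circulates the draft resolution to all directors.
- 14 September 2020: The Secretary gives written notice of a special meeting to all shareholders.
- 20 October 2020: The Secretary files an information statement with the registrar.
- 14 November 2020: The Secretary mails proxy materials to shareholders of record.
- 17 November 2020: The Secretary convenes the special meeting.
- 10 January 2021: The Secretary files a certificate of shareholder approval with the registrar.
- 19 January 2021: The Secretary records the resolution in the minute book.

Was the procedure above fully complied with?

(1) due by 8 August 2020 + 76 days = 23 October 2020; completed 9 August 2020, before the deadline.
(2) due by 31 August 2020 + 15 days = 15 September 2020; 14 September 2020 is within that limit.
(3) due by 14 September 2020 + 40 days = 24 October 2020; 20 October 2020 is within that limit.
(4) the permitted window runs from 31 October 2020 + 7 = 7 November 2020 to 31 October 2020 + 17 = 17 November 2020; done 14 November 2020, which is between those dates.
(5) permitted from 20 October 2020 + 14 days = 3 November 2020 onward; done 17 November 2020 — permitted.
(6) the permitted window runs from 21 December 2020 + 10 = 31 December 2020 to 21 December 2020 + 30 = 20 January 2021; done 10 January 2021 — within the window.
(7) due by 10 January 2021 + 10 days = 20 January 2021; 19 January 2021 is within that limit.

Yes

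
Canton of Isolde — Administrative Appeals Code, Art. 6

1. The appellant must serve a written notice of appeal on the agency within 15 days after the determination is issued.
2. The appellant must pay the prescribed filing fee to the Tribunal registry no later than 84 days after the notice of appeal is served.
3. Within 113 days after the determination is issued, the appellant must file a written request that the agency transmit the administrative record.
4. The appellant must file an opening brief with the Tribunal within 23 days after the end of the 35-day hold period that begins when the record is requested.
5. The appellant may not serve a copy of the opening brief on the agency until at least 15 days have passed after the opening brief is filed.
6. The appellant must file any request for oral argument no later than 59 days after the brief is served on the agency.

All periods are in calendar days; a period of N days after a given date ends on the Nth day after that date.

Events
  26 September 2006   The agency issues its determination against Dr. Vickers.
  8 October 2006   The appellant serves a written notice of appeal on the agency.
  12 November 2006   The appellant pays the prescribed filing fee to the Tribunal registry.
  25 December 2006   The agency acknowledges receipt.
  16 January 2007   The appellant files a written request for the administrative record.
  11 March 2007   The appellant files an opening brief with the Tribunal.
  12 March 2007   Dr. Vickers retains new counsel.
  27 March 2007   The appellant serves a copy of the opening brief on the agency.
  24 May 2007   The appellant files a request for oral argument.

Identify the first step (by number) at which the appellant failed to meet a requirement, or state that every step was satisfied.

(1) due by 26 September 2006 + 15 days = 11 October 2006; 8 October 2006 is within that limit.
(2) due by 8 October 2006 + 84 days = 31 December 2006; done 12 November 2006 — timely.
(3) due by 26 September 2006 + 113 days = 17 January 2007; done 16 January 2007 — timely.
(4) due by 20 February 2007 + 23 days = 15 March 2007; completed 11 March 2007, before the deadline.
(5) permitted from 11 March 2007 + 15 days = 26 March 2007 onward; done 27 March 2007 — permitted.
(6) due by 27 March 2007 + 59 days = 25 May 2007; 24 May 2007 is within that limit.

None — every step was satisfied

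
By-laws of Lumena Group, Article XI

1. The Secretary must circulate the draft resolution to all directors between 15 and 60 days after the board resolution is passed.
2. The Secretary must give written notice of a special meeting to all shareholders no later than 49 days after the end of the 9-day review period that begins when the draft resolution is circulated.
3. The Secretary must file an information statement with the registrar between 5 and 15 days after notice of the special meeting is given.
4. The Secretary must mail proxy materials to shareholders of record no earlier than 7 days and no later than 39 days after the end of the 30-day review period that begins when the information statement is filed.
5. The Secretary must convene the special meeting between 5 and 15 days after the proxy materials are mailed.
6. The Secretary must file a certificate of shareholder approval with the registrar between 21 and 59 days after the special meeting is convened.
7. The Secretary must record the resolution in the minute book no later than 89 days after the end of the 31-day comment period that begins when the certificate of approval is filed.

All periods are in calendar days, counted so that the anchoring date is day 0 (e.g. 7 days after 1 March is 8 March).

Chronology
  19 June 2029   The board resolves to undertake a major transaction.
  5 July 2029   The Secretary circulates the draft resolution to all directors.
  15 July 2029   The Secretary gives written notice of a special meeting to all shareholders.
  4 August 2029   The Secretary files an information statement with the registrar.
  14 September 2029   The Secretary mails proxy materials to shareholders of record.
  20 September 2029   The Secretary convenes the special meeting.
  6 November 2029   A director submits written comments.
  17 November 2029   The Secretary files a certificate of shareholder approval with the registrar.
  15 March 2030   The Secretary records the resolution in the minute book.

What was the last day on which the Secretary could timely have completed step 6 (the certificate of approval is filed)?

18 November 2029

Step 6 runs from 20 September 2029, when the special meeting is convened. The window is 21–59 days after 20 September 2029; it closes on 18 November 2029.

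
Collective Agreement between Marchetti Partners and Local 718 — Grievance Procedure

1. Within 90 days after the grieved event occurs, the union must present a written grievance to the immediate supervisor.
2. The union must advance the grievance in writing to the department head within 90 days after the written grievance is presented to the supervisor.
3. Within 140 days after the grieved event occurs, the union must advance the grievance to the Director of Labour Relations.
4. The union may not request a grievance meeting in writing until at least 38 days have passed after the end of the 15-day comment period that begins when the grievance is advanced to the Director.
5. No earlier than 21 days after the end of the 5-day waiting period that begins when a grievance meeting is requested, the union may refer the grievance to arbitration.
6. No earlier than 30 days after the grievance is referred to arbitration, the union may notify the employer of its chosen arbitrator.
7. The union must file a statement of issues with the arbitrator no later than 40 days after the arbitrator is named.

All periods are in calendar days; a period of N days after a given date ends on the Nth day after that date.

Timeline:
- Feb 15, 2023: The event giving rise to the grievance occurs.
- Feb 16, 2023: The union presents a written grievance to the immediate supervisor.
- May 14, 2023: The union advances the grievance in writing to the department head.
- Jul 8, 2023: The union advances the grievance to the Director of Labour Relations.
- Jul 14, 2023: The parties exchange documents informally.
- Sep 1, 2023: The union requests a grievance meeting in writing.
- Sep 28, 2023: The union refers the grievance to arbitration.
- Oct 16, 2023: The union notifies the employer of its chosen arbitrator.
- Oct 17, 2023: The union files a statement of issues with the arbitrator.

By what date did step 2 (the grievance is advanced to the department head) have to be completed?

May 17, 2023

Step 2 runs from Feb 16, 2023, when the written grievance is presented to the supervisor. 90 days after Feb 16, 2023 is May 17, 2023.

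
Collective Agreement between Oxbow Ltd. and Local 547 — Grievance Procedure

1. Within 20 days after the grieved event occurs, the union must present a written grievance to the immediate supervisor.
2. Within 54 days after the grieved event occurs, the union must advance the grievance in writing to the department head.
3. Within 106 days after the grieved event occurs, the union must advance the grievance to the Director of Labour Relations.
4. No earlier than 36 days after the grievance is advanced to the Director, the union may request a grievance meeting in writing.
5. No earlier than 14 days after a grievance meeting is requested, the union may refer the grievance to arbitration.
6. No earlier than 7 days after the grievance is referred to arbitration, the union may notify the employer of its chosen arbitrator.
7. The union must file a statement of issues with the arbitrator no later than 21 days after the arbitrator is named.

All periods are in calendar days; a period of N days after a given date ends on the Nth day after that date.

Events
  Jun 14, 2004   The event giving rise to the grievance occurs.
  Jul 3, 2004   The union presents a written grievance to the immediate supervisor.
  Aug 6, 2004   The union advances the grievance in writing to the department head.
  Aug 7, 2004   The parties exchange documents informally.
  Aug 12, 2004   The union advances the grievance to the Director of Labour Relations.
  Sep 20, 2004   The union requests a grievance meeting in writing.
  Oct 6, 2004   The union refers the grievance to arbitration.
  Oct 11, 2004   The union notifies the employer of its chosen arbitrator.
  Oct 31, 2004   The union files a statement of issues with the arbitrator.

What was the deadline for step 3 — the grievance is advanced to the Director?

Step 3 runs from Jun 14, 2004, when the grieved event occurs. 106 days after Jun 14, 2004 is Sep 28, 2004.

Sep 28, 2004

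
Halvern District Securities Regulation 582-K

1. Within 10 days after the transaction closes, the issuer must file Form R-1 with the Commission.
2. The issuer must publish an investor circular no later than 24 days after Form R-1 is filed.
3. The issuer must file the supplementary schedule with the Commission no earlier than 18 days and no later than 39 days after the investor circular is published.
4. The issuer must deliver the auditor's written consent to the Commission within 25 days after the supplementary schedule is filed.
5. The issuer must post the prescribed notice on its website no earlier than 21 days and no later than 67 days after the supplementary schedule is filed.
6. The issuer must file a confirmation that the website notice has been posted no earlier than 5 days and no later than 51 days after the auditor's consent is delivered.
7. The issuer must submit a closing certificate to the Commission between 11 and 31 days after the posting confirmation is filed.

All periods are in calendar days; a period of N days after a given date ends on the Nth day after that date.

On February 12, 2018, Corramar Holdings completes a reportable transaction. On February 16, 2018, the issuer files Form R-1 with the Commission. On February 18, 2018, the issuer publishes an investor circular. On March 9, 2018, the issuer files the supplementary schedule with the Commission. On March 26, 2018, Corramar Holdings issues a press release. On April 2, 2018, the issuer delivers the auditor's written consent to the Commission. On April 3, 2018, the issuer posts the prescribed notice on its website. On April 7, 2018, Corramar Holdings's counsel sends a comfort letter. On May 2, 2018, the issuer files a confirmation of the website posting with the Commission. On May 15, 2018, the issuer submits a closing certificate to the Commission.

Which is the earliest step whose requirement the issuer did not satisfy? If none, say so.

None — every step was satisfied

(1) due by February 12, 2018 + 10 days = February 22, 2018; done February 16, 2018 — timely.
(2) due by February 16, 2018 + 24 days = March 12, 2018; done February 18, 2018 — timely.
(3) the permitted window runs from February 18, 2018 + 18 = March 8, 2018 to February 18, 2018 + 39 = March 29, 2018; done March 9, 2018, which is between those dates.
(4) due by March 9, 2018 + 25 days = April 3, 2018; done April 2, 2018 — timely.
(5) the permitted window runs from March 9, 2018 + 21 = March 30, 2018 to March 9, 2018 + 67 = May 15, 2018; done April 3, 2018 — within the window.
(6) the permitted window runs from April 2, 2018 + 5 = April 7, 2018 to April 2, 2018 + 51 = May 23, 2018; May 2, 2018 falls inside that range.
(7) the permitted window runs from May 2, 2018 + 11 = May 13, 2018 to May 2, 2018 + 31 = June 2, 2018; done May 15, 2018, which is between those dates.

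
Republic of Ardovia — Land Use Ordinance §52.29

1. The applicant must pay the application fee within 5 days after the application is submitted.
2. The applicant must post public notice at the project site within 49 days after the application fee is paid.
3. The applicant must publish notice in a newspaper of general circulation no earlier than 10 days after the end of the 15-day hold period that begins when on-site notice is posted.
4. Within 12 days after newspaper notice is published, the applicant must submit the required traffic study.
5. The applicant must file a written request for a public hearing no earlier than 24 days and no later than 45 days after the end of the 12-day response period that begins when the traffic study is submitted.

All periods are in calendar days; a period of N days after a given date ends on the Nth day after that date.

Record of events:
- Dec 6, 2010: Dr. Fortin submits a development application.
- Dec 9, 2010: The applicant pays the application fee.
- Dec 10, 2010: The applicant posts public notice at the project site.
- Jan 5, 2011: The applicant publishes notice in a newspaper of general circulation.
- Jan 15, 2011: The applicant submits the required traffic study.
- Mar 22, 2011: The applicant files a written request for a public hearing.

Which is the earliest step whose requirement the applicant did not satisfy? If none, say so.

Step 1 — counting 5 days from Dec 6, 2010 (when the application is submitted) gives a deadline of Dec 11, 2010; completed Dec 9, 2010, before the deadline.
Step 2 — counting 49 days from Dec 9, 2010 (when the application fee is paid) gives a deadline of Jan 27, 2011; done Dec 10, 2010 — timely.
Step 3 — must wait 10 days from Dec 25, 2010 (end of the 15-day hold period, which began when on-site notice is posted on Dec 10, 2010), so not before Jan 4, 2011; done Jan 5, 2011 — permitted.
Step 4 — counting 12 days from Jan 5, 2011 (when newspaper notice is published) gives a deadline of Jan 17, 2011; Jan 15, 2011 is within that limit.
Step 5 — 24 and 45 days from Jan 27, 2011 (end of the 12-day response period, which began when the traffic study is submitted on Jan 15, 2011) are Feb 20, 2011 and Mar 13, 2011 respectively; done Mar 22, 2011 — 9 days after the window closed.
Later steps need not be reached.

Step 5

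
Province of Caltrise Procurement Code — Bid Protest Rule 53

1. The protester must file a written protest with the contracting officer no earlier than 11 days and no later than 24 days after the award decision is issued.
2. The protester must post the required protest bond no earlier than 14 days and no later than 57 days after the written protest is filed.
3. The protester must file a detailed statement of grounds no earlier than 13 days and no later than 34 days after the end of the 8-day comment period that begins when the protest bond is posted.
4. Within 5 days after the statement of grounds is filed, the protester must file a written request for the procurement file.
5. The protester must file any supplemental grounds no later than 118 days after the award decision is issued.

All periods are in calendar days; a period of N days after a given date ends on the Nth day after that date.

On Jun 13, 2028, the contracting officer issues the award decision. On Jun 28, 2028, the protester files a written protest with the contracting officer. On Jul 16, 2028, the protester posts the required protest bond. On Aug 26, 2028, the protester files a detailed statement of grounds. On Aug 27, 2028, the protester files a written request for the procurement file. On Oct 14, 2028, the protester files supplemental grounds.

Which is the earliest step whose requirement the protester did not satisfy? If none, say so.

Step 5

Step 1: the window is 11–24 days after Jun 13, 2028 (when the award decision is issued), so Jun 24, 2028 through Jul 7, 2028; Jun 28, 2028 falls inside that range.
Step 2: the window is 14–57 days after Jun 28, 2028 (when the written protest is filed), so Jul 12, 2028 through Aug 24, 2028; done Jul 16, 2028, which is between those dates.
Step 3: the window is 13–34 days after Jul 24, 2028 (end of the 8-day comment period, which began when the protest bond is posted on Jul 16, 2028), so Aug 6, 2028 through Aug 27, 2028; Aug 26, 2028 falls inside that range.
Step 4: 5 days after Aug 26, 2028 (when the statement of grounds is filed) is Aug 31, 2028; completed Aug 27, 2028, before the deadline.
Step 5: 118 days after Jun 13, 2028 (when the award decision is issued) is Oct 9, 2028; done Oct 14, 2028 — 5 days late.
That is the first point of non-compliance.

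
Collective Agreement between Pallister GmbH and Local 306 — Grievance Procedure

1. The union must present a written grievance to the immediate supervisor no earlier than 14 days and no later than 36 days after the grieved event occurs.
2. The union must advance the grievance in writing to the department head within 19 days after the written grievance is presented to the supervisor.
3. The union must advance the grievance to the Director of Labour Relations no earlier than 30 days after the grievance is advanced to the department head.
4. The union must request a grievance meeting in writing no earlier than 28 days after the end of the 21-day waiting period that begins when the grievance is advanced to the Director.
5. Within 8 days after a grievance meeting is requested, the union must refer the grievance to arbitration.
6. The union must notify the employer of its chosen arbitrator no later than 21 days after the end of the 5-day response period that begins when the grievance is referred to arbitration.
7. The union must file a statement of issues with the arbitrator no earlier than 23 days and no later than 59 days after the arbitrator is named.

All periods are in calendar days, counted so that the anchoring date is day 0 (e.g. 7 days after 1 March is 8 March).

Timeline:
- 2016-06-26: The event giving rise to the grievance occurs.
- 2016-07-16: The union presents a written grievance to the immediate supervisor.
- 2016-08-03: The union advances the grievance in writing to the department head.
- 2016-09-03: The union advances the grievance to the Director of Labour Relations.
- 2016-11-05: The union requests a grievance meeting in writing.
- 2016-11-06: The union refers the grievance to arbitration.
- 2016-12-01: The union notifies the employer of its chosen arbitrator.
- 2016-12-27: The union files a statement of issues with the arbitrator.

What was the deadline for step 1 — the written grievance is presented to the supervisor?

2016-08-01

Step 1 runs from 2016-06-26, when the grieved event occurs. The window is 14–36 days after 2016-06-26; it closes on 2016-08-01.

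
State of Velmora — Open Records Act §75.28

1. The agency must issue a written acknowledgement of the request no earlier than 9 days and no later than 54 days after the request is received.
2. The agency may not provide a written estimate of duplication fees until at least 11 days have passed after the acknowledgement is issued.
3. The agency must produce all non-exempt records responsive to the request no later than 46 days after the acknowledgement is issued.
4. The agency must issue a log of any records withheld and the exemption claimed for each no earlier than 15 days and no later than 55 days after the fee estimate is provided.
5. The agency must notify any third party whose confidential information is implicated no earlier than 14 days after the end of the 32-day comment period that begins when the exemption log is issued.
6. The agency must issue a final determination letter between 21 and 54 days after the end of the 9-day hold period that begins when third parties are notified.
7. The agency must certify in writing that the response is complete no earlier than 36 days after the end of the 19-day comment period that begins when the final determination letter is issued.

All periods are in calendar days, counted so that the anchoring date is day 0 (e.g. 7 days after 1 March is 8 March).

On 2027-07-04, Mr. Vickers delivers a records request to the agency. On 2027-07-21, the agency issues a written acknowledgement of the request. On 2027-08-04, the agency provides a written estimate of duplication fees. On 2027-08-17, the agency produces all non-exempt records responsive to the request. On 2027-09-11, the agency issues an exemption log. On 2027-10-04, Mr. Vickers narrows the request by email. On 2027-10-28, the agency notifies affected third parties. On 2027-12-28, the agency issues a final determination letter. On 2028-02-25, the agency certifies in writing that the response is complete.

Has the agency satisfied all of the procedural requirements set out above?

Step 1 — 9 and 54 days from 2027-07-04 (when the request is received) are 2027-07-13 and 2027-08-27 respectively; done 2027-07-21, which is between those dates.
Step 2 — must wait 11 days from 2027-07-21 (when the acknowledgement is issued), so not before 2027-08-01; done 2027-08-04, after the minimum wait.
Step 3 — counting 46 days from 2027-07-21 (when the acknowledgement is issued) gives a deadline of 2027-09-05; completed 2027-08-17, before the deadline.
Step 4 — 15 and 55 days from 2027-08-04 (when the fee estimate is provided) are 2027-08-19 and 2027-09-28 respectively; done 2027-09-11, which is between those dates.
Step 5 — must wait 14 days from 2027-10-13 (end of the 32-day comment period, which began when the exemption log is issued on 2027-09-11), so not before 2027-10-27; 2027-10-28 is on or after that date.
Step 6 — 21 and 54 days from 2027-11-06 (end of the 9-day hold period, which began when third parties are notified on 2027-10-28) are 2027-11-27 and 2027-12-30 respectively; done 2027-12-28 — within the window.
Step 7 — must wait 36 days from 2028-01-16 (end of the 19-day comment period, which began when the final determination letter is issued on 2027-12-28), so not before 2028-02-21; done 2028-02-25 — permitted.

Yes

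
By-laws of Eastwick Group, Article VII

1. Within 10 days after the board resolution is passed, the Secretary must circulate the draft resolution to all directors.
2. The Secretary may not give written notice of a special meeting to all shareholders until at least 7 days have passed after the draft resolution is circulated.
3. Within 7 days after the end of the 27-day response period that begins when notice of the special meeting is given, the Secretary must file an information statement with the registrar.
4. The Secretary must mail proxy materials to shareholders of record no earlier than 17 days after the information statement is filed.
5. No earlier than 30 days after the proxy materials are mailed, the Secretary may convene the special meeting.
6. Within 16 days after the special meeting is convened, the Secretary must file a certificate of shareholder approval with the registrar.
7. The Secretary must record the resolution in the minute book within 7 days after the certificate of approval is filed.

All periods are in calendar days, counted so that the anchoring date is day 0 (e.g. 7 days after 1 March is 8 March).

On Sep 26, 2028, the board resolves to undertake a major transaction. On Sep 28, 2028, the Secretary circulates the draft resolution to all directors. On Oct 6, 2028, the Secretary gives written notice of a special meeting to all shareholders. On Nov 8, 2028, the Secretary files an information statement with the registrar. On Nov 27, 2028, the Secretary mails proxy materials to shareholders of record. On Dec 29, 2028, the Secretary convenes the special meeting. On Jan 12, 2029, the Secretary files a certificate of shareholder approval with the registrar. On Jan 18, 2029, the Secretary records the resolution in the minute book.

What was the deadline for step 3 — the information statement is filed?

Notice of the special meeting is given on Oct 6, 2028; the 27-day response period therefore ends Nov 2, 2028, and step 3 runs from that date. 7 days after Nov 2, 2028 is Nov 9, 2028.

Nov 9, 2028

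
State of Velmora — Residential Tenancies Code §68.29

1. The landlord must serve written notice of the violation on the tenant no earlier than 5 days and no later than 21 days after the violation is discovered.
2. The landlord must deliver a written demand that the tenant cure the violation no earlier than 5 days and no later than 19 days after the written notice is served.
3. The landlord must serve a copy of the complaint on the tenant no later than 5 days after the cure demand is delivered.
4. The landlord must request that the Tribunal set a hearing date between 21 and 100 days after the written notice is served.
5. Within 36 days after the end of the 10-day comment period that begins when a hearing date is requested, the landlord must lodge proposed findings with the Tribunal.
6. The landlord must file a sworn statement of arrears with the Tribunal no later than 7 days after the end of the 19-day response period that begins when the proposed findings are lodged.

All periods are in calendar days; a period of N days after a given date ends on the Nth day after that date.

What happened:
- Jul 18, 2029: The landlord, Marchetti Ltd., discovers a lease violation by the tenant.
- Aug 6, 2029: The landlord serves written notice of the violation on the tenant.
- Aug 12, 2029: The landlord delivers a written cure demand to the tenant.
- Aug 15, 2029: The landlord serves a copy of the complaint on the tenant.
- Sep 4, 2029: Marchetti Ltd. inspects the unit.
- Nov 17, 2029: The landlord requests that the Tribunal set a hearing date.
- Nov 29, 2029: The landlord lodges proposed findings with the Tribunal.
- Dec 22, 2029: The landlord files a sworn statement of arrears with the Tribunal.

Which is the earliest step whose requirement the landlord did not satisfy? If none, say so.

(1) the permitted window runs from Jul 18, 2029 + 5 = Jul 23, 2029 to Jul 18, 2029 + 21 = Aug 8, 2029; Aug 6, 2029 falls inside that range.
(2) the permitted window runs from Aug 6, 2029 + 5 = Aug 11, 2029 to Aug 6, 2029 + 19 = Aug 25, 2029; done Aug 12, 2029, which is between those dates.
(3) due by Aug 12, 2029 + 5 days = Aug 17, 2029; Aug 15, 2029 is within that limit.
(4) the permitted window runs from Aug 6, 2029 + 21 = Aug 27, 2029 to Aug 6, 2029 + 100 = Nov 14, 2029; done Nov 17, 2029 — 3 days after the window closed.
The procedure was therefore not followed at step 4.

Step 4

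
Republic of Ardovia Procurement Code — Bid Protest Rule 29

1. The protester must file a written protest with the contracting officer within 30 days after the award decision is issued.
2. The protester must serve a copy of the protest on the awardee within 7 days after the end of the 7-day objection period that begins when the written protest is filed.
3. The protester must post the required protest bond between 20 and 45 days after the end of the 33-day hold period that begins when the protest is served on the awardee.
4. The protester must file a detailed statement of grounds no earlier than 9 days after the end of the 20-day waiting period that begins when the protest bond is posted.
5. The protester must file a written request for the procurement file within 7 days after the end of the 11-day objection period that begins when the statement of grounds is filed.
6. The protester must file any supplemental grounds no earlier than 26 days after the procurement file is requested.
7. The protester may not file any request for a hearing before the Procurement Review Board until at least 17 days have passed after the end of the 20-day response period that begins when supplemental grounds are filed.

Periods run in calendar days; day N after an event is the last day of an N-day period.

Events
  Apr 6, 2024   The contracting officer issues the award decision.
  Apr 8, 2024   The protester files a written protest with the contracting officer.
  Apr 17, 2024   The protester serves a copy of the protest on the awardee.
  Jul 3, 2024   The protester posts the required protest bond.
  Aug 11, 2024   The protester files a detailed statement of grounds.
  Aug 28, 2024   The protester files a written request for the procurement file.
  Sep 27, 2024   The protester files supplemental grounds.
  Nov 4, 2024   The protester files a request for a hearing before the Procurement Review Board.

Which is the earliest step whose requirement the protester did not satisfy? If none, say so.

None — every step was satisfied

(1) due by Apr 6, 2024 + 30 days = May 6, 2024; done Apr 8, 2024 — timely.
(2) due by Apr 15, 2024 + 7 days = Apr 22, 2024; completed Apr 17, 2024, before the deadline.
(3) the permitted window runs from May 20, 2024 + 20 = Jun 9, 2024 to May 20, 2024 + 45 = Jul 4, 2024; Jul 3, 2024 falls inside that range.
(4) permitted from Jul 23, 2024 + 9 days = Aug 1, 2024 onward; done Aug 11, 2024, after the minimum wait.
(5) due by Aug 22, 2024 + 7 days = Aug 29, 2024; completed Aug 28, 2024, before the deadline.
(6) permitted from Aug 28, 2024 + 26 days = Sep 23, 2024 onward; done Sep 27, 2024, after the minimum wait.
(7) permitted from Oct 17, 2024 + 17 days = Nov 3, 2024 onward; Nov 4, 2024 is on or after that date.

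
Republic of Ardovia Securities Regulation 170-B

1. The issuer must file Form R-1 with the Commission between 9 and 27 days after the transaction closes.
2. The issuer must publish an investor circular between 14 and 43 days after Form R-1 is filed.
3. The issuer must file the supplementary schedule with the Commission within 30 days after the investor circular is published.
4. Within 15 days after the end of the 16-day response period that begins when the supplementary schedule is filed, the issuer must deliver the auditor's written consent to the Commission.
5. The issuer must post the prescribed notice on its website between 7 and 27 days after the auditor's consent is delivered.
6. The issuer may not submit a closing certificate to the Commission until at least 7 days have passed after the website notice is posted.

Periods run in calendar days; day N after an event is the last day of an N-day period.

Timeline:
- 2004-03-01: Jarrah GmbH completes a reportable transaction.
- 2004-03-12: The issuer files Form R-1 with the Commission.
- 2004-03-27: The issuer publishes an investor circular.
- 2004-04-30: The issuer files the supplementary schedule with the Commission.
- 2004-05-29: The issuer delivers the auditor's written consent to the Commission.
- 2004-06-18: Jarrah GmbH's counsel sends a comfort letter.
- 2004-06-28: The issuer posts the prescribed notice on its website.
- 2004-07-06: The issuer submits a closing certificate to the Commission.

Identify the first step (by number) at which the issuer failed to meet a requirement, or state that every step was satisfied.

(1) the permitted window runs from 2004-03-01 + 9 = 2004-03-10 to 2004-03-01 + 27 = 2004-03-28; done 2004-03-12 — within the window.
(2) the permitted window runs from 2004-03-12 + 14 = 2004-03-26 to 2004-03-12 + 43 = 2004-04-24; done 2004-03-27 — within the window.
(3) due by 2004-03-27 + 30 days = 2004-04-26; not done until 2004-04-30, 4 days after the deadline.
The procedure was therefore not followed at step 3.

Step 3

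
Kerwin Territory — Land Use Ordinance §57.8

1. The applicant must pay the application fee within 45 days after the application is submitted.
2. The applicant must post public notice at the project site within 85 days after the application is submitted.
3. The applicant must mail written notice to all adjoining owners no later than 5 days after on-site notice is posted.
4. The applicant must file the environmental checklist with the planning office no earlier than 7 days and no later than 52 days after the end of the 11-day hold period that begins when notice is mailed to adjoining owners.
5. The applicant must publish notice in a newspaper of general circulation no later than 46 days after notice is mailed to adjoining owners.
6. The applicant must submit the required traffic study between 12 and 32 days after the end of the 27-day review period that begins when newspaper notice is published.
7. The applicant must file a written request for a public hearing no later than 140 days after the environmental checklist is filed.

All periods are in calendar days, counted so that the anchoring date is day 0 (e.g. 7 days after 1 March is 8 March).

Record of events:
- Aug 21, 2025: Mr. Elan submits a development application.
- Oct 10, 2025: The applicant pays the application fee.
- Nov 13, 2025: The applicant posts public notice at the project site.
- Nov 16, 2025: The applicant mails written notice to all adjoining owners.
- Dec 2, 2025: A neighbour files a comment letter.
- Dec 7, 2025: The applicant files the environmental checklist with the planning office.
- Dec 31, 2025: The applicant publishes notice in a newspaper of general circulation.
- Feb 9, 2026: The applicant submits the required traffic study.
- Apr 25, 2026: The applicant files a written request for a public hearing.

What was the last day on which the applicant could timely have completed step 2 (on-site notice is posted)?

Nov 14, 2025

Step 2 runs from Aug 21, 2025, when the application is submitted. 85 days after Aug 21, 2025 is Nov 14, 2025.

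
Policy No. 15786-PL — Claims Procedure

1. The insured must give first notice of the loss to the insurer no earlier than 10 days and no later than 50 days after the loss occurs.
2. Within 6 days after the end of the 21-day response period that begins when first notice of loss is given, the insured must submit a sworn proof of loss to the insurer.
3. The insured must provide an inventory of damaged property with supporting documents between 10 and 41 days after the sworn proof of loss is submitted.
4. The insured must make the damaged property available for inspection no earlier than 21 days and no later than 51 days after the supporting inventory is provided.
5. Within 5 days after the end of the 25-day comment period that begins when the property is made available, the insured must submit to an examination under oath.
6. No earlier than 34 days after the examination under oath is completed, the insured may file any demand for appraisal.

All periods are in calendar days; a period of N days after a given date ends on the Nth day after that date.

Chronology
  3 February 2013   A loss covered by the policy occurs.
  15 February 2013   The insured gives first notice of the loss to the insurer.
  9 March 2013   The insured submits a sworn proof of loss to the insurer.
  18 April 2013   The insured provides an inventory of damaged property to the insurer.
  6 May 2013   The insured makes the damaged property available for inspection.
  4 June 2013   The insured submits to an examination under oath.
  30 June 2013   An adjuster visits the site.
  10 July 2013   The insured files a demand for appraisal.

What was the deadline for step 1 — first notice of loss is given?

25 March 2013

Step 1 runs from 3 February 2013, when the loss occurs. The window is 10–50 days after 3 February 2013; it closes on 25 March 2013.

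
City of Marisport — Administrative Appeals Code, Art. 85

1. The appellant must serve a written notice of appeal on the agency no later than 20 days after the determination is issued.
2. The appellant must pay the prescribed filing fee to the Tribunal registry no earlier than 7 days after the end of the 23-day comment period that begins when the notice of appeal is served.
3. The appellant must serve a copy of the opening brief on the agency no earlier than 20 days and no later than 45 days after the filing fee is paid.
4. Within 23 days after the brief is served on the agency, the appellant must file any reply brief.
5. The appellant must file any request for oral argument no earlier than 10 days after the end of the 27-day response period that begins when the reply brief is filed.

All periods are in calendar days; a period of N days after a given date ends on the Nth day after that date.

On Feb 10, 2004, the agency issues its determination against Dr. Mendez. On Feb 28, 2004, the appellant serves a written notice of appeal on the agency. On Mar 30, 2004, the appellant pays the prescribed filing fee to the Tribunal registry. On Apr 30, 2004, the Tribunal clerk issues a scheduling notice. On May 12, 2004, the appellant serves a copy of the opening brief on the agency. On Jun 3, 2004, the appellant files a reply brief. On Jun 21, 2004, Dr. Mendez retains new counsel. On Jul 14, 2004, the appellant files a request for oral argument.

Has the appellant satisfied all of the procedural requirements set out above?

Step 1: 20 days after Feb 10, 2004 (when the determination is issued) is Mar 1, 2004; Feb 28, 2004 is within that limit.
Step 2: the earliest permitted date is 7 days after Mar 22, 2004 (end of the 23-day comment period, which began when the notice of appeal is served on Feb 28, 2004), i.e. Mar 29, 2004; done Mar 30, 2004, after the minimum wait.
Step 3: the window is 20–45 days after Mar 30, 2004 (when the filing fee is paid), so Apr 19, 2004 through May 14, 2004; done May 12, 2004, which is between those dates.
Step 4: 23 days after May 12, 2004 (when the brief is served on the agency) is Jun 4, 2004; Jun 3, 2004 is within that limit.
Step 5: the earliest permitted date is 10 days after Jun 30, 2004 (end of the 27-day response period, which began when the reply brief is filed on Jun 3, 2004), i.e. Jul 10, 2004; Jul 14, 2004 is on or after that date.

Yes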